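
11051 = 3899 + 7152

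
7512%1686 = 768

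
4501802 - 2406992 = 2094810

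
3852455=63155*61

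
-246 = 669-915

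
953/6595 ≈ 0.145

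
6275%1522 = 187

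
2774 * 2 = 5548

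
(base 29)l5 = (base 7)1535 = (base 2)1001100110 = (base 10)614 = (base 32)j6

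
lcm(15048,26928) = 511632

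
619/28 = 22 + 3/28 ≈ 22.11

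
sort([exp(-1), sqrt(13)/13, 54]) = [sqrt(13)/13, exp(-1), 54]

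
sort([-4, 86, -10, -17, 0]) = [-17, -10, -4, 0, 86]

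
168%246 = 168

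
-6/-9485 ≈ 0.000633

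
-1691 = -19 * 89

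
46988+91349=138337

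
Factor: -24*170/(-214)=2^3*3^1*5^1*17^1*107^(-1)=2040/107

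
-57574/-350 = 28787/175 ≈ 164.50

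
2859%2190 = 669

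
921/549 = 307/183 ≈ 1.68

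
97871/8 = 12233 + 7/8 ≈ 12233.88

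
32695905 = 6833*4785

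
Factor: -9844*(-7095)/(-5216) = -1*2^(-3)*3^1*5^1*11^1*23^1*43^1*107^1*163^(-1) = -17460795/1304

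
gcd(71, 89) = 1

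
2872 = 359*8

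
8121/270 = 2707/90 ≈ 30.08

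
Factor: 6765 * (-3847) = -1 * 3^1 * 5^1 * 11^1 * 41^1 * 3847^1 = -26024955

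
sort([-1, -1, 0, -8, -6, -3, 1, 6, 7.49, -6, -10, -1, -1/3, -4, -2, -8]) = [-10, -8, -8, -6, -6, -4, -3, -2, -1, -1, -1, -1/3, 0, 1, 6, 7.49]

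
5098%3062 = 2036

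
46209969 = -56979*(-811)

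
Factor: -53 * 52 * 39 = -1 * 2^2 * 3^1 * 13^2 * 53^1 = -107484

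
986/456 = 2 + 37/228≈2.16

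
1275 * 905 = 1153875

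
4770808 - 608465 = 4162343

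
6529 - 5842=687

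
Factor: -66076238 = -1 * 2^1 * 223^1 * 148153^1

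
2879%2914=2879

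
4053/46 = 88 + 5/46 ≈ 88.11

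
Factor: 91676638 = 2^1*223^1*205553^1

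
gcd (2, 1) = 1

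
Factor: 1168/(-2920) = -1*2^1*5^(-1) = -2/5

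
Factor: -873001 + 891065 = 2^4 * 1129^1 = 18064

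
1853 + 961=2814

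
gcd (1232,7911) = 1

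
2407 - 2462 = -55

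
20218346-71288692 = -51070346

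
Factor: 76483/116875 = 5^(-4) * 409^1 = 409/625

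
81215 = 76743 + 4472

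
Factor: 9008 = 2^4 * 563^1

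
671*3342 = 2242482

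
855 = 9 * 95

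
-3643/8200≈-0.444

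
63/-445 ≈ -0.142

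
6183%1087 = 748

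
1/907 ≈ 0.00110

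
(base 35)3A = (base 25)4F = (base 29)3S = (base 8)163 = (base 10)115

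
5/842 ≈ 0.00594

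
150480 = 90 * 1672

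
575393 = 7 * 82199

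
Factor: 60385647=3^1 * 7^1 * 47^1 * 193^1 * 317^1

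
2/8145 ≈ 0.000246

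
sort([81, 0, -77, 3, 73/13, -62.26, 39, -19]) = [-77, -62.26, -19, 0, 3, 73/13, 39, 81]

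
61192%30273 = 646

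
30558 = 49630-19072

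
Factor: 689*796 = 2^2*13^1*53^1*199^1 = 548444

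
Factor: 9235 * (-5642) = -1 * 2^1 * 5^1 * 7^1 * 13^1 * 31^1 * 1847^1 = -52103870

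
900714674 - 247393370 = 653321304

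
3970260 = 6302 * 630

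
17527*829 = 14529883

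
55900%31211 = 24689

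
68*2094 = 142392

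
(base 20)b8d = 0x11dd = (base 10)4573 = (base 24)7md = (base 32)4et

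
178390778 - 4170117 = 174220661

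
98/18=49/9 ≈ 5.44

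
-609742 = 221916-831658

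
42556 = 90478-47922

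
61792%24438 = 12916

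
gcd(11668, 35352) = 4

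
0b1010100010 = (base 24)142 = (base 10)674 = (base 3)220222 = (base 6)3042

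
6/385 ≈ 0.0156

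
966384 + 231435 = 1197819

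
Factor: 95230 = 2^1 * 5^1 * 89^1 * 107^1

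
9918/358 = 27 + 126/179 ≈ 27.70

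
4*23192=92768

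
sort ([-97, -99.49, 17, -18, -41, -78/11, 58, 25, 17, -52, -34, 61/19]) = [-99.49, -97, -52, -41, -34, -18, -78/11, 61/19, 17, 17, 25, 58]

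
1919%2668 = 1919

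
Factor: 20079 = 3^2 * 23^1 * 97^1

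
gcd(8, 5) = 1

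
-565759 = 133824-699583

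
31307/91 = 344 + 3/91 ≈ 344.03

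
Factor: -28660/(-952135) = 2^2*191^(-1)*997^(-1)*1433^1 = 5732/190427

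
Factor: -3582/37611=-1 * 2^1 * 3^(-1) * 7^(-1)=-2/21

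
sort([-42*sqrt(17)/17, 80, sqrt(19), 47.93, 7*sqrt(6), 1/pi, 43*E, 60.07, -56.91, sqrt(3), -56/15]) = [-56.91, -42*sqrt(17)/17, -56/15, 1/pi, sqrt(3), sqrt(19), 7*sqrt(6), 47.93, 60.07, 80, 43*E]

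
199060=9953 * 20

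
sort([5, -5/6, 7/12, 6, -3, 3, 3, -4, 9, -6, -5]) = [-6, -5, -4, -3, -5/6, 7/12, 3, 3, 5, 6, 9]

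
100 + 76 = 176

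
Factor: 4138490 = 2^1*5^1*413849^1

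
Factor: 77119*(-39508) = -1*2^2*7^2*17^1*23^1*83^1*479^1 = -3046817452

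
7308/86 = 84 + 42/43 ≈ 84.98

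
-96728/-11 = 8793 + 5/11≈8793.45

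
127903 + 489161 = 617064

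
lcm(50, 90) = 450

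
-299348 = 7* (-42764)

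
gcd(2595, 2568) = 3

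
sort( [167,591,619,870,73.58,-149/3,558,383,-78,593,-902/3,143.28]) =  [-902/3,-78,-149/3,73.58,143.28,167,383,558,591,593,619,870]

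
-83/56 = -1-27/56 ≈ -1.48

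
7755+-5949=1806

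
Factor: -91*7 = -1*7^2*13^1 = -637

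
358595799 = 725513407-366917608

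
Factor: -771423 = -1 * 3^1 * 257141^1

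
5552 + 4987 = 10539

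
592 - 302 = 290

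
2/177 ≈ 0.0113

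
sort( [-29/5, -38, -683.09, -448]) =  [-683.09, -448, -38, -29/5]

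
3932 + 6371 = 10303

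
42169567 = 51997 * 811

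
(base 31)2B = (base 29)2F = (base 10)73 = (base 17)45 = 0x49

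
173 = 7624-7451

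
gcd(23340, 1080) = 60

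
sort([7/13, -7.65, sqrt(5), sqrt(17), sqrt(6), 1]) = [-7.65, 7/13, 1, sqrt(5), sqrt(6), sqrt(17)]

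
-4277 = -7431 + 3154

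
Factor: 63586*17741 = 2^1*113^1*157^1*31793^1 = 1128079226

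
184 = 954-770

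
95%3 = 2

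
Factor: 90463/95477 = 61^1*307^(-1)*311^(-1)*1483^1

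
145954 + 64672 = 210626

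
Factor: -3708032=-1 * 2^7 * 59^1 * 491^1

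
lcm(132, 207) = 9108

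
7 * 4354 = 30478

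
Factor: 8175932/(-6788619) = -1*2^2*3^(-2)*47^1*157^1*277^1*571^(-1)*1321^(-1)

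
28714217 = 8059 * 3563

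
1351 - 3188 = -1837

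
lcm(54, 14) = 378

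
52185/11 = 4744 + 1/11 ≈ 4744.09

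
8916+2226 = 11142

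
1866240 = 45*41472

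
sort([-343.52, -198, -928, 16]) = [-928, -343.52, -198, 16]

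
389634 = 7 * 55662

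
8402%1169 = 219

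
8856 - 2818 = 6038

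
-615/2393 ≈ -0.257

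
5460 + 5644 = 11104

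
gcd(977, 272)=1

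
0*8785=0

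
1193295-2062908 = -869613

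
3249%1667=1582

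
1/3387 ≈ 0.000295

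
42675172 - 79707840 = -37032668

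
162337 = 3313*49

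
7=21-14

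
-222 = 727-949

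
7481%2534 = 2413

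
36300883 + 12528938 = 48829821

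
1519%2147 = 1519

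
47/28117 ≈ 0.00167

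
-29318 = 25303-54621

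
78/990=13/165 ≈ 0.0788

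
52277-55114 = -2837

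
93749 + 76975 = 170724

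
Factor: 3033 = 3^2*337^1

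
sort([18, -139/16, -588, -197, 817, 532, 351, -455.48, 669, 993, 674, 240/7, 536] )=[-588, -455.48, -197, -139/16, 18, 240/7, 351, 532, 536, 669, 674, 817, 993] 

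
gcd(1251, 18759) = 3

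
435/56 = 7 + 43/56 ≈ 7.77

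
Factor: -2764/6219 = -1 * 2^2 * 3^(-2) = -4/9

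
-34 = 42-76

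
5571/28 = 198 + 27/28 ≈ 198.96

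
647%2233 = 647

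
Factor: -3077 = -1*17^1*181^1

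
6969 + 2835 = 9804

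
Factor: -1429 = -1*1429^1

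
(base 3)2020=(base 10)60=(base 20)30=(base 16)3c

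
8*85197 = 681576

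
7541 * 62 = 467542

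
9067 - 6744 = 2323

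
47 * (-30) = -1410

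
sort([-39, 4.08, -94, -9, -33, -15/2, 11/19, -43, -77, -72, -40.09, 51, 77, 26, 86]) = [-94, -77, -72, -43, -40.09, -39, -33, -9, -15/2, 11/19, 4.08, 26, 51, 77, 86]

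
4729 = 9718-4989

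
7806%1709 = 970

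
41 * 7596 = 311436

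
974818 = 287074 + 687744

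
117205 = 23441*5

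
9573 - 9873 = -300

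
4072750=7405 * 550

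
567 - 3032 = -2465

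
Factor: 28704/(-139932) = -1*2^3*3^(-1)*13^(-1) = -8/39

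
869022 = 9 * 96558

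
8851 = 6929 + 1922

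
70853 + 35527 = 106380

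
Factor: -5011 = -1*5011^1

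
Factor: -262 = -1*2^1*131^1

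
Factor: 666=2^1 * 3^2 * 37^1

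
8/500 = 2/125 = 0.016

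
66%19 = 9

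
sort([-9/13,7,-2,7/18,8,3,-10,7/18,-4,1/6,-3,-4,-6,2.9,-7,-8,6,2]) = [-10,-8,-7,-6,-4,-4,-3,-2,-9/13,1/6,7/18,7/18,2,2.9,3,6,7,8]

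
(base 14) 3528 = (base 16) 2420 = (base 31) 9ja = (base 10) 9248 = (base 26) dhi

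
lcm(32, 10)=160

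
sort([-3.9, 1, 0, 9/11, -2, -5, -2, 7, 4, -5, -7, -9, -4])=[-9, -7, -5, -5, -4, -3.9, -2, -2, 0, 9/11, 1, 4, 7]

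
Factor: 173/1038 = 2^ (-1)*3^ (-1) = 1/6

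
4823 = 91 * 53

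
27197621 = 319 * 85259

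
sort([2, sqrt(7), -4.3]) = [-4.3, 2, sqrt(7)]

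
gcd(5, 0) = 5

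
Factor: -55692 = -1*2^2*3^2*7^1*13^1*17^1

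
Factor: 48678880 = 2^5 * 5^1 * 367^1 * 829^1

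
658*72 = 47376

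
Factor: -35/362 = -1*2^(-1)*5^1*7^1*181^(-1)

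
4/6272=1/1568 ≈ 0.000638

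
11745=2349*5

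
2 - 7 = -5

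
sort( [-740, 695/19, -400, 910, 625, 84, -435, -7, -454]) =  [-740, -454, -435, -400, -7, 695/19, 84, 625, 910]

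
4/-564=-1/141 ≈ -0.00709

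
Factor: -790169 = -1 * 790169^1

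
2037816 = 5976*341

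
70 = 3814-3744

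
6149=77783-71634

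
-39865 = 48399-88264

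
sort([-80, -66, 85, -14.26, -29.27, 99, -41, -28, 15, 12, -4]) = [-80, -66, -41, -29.27, -28, -14.26, -4, 12, 15, 85, 99]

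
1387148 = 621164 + 765984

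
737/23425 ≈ 0.0315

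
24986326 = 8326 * 3001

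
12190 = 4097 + 8093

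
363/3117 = 121/1039 ≈ 0.116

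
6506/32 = 203 + 5/16 ≈ 203.31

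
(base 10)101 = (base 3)10202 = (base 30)3b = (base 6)245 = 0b1100101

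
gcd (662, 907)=1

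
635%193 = 56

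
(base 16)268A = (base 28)CGA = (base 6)113402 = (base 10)9866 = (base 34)8I6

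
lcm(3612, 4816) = 14448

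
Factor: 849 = 3^1*283^1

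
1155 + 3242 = 4397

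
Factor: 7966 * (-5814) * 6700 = -1 * 2^4 * 3^2 * 5^2 * 7^1 * 17^1 * 19^1 * 67^1 * 569^1 = -310305970800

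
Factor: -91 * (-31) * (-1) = -1 * 7^1 * 13^1 * 31^1 = -2821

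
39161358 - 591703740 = -552542382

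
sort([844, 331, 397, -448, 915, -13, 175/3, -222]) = [-448, -222, -13, 175/3, 331, 397, 844, 915]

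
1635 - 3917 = -2282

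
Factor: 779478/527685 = 2^1 * 5^(-1) * 7^1 * 67^1 * 127^(-1) = 938/635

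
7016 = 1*7016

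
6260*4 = 25040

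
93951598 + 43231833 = 137183431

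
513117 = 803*639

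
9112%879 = 322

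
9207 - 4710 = 4497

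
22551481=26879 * 839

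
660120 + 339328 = 999448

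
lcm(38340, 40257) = 805140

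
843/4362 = 281/1454 ≈ 0.193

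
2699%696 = 611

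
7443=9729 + -2286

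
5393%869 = 179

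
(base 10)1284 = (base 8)2404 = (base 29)1f8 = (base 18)3h6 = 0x504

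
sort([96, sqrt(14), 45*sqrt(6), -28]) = [-28, sqrt(14), 96, 45*sqrt(6)]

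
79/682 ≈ 0.116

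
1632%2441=1632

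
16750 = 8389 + 8361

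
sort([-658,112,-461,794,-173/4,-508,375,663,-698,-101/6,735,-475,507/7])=[-698,-658,-508,-475,-461,-173/4,-101/6,507/7,112,375,663,735,794]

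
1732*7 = 12124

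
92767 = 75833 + 16934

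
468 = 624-156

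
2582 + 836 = 3418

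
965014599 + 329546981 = 1294561580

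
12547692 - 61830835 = -49283143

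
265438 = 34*7807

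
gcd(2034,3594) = 6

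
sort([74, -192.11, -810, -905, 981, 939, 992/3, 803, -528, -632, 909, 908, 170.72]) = [-905, -810, -632, -528, -192.11, 74, 170.72, 992/3, 803, 908, 909, 939, 981]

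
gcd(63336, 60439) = 1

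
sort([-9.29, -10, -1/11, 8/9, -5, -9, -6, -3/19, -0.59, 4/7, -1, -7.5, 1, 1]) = [-10, -9.29, -9, -7.5, -6, -5, -1, -0.59, -3/19, -1/11, 4/7, 8/9, 1, 1]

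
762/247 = 3 + 21/247 ≈ 3.09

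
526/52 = 263/26 ≈ 10.12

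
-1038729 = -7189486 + 6150757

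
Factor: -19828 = -1*2^2*4957^1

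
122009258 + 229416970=351426228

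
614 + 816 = 1430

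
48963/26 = 1883 + 5/26 ≈ 1883.19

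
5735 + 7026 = 12761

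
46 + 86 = 132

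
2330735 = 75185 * 31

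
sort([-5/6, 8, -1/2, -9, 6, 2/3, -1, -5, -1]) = [-9, -5, -1, -1, -5/6, -1/2, 2/3, 6, 8]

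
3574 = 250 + 3324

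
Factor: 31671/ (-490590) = -1 * 2^ (-1) * 3^1 * 5^ (-1) * 17^1 * 79^ (-1) = -51/790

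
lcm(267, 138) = 12282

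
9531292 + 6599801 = 16131093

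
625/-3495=-125/699 ≈ -0.179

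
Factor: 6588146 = 2^1*17^1*37^1*5237^1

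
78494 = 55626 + 22868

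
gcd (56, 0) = 56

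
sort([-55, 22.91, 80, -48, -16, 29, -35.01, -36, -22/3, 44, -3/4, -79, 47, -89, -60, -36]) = [-89, -79, -60, -55, -48, -36, -36, -35.01, -16, -22/3, -3/4, 22.91, 29, 44, 47, 80]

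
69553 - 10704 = 58849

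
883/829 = 1 + 54/829 ≈ 1.07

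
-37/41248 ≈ -0.000897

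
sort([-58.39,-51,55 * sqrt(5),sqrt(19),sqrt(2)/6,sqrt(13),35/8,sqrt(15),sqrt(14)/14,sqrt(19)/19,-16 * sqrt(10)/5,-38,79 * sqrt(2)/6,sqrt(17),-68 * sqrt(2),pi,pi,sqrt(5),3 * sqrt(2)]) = [-68 * sqrt(2),-58.39,-51,-38,-16 * sqrt(10)/5,sqrt(19)/19,sqrt(2)/6,sqrt(14)/14,sqrt(5),pi,pi,sqrt(13),sqrt(15),sqrt(17),3 * sqrt(2),sqrt(19),35/8,79 * sqrt(2)/6,55 * sqrt(5)]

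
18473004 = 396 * 46649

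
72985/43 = 1697 + 14/43 ≈ 1697.33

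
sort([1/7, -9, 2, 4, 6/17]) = [-9, 1/7, 6/17, 2, 4]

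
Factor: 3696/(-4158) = -1*2^3*3^(-2) = -8/9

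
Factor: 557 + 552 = 1109^1 = 1109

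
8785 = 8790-5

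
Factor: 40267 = 67^1 * 601^1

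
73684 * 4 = 294736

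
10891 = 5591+5300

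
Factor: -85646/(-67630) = 5^(-1) * 11^1 * 17^1 * 229^1 * 6763^(-1) = 42823/33815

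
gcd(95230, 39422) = 2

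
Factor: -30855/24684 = -1*2^(-2)*5^1 = -5/4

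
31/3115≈0.00995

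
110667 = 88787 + 21880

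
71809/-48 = -1496 - 1/48 ≈ -1496.02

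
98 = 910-812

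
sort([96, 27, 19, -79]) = [-79, 19, 27, 96]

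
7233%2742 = 1749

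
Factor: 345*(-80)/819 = -1*2^4*3^(-1)*5^2*7^(-1)*13^(-1)*23^1 = -9200/273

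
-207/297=-23/33 ≈ -0.697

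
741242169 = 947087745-205845576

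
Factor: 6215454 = 2^1*3^7*7^2*29^1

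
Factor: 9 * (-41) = -1 * 3^2 * 41^1 = -369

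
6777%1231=622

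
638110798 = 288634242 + 349476556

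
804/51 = 268/17 ≈ 15.76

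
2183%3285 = 2183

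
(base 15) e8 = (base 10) 218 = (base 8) 332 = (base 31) 71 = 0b11011010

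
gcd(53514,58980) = 6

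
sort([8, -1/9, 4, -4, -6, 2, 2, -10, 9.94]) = [-10, -6, -4, -1/9, 2, 2, 4, 8, 9.94]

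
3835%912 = 187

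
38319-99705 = -61386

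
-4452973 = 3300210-7753183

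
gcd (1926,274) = 2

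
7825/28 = 279+13/28 ≈ 279.46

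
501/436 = 1 + 65/436 ≈ 1.15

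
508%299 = 209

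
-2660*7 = -18620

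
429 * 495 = 212355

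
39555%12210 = 2925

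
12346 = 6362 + 5984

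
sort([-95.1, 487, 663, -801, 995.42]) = [-801, -95.1, 487, 663, 995.42]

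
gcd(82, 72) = 2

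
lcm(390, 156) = 780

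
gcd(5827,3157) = 1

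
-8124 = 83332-91456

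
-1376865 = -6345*217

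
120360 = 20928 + 99432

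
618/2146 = 309/1073 ≈ 0.288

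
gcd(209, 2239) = 1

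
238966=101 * 2366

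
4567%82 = 57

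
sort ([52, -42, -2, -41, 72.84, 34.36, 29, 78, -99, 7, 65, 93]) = [-99, -42, -41, -2, 7, 29, 34.36, 52, 65, 72.84, 78, 93]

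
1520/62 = 760/31 ≈ 24.52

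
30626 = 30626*1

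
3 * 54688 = 164064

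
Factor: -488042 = -1*2^1*244021^1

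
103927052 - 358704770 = -254777718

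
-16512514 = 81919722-98432236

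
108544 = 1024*106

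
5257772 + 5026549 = 10284321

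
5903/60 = 98 + 23/60 ≈ 98.38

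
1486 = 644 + 842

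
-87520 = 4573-92093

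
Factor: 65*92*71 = 2^2*5^1*13^1*23^1*71^1 = 424580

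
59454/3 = 19818 = 19818.00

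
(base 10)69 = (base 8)105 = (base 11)63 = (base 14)4d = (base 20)39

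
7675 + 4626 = 12301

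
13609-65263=-51654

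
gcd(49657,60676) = 1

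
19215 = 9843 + 9372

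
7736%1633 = 1204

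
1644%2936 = 1644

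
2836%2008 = 828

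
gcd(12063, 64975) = 1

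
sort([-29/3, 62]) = [-29/3, 62]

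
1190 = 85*14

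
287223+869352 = 1156575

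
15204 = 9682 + 5522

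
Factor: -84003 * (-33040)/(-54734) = -1 * 2^3 * 3^1 * 5^1 * 7^1 * 59^1 * 27367^(-1) * 28001^1 = -1387729560/27367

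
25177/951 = 26 + 451/951 ≈ 26.47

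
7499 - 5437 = 2062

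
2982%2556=426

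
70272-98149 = -27877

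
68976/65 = 1061 + 11/65 ≈ 1061.17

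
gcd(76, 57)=19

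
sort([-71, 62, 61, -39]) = [-71, -39, 61, 62]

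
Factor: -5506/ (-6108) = 2^ (-1)*3^ (-1)*509^ (-1)*2753^1 = 2753/3054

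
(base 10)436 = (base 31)e2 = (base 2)110110100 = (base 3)121011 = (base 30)eg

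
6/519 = 2/173 ≈ 0.0116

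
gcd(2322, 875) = 1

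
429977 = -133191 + 563168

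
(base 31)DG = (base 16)1A3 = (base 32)D3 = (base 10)419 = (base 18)155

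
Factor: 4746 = 2^1*3^1*7^1*113^1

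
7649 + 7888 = 15537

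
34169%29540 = 4629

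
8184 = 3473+4711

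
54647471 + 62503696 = 117151167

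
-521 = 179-700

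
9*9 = 81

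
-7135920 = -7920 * 901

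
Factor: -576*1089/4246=-1*2^5*3^4*11^1*193^ (-1)=-28512/193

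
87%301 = 87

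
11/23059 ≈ 0.000477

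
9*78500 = 706500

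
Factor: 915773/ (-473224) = -1*2^ (-3)*17^1*103^1*149^ (-1)*397^ (-1)*523^1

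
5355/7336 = 765/1048≈0.730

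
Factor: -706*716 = -1*2^3*179^1*353^1 = -505496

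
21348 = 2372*9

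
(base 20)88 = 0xa8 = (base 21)80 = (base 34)4w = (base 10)168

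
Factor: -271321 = -1*37^1*7333^1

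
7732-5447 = 2285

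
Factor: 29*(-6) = -1*2^1*3^1*29^1 = -174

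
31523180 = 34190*922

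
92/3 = 30 + 2/3 ≈ 30.67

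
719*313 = 225047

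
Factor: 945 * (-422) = -1 * 2^1 * 3^3 * 5^1 * 7^1 * 211^1 = -398790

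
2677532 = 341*7852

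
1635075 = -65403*(-25)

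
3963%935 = 223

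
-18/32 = -9/16 ≈ -0.563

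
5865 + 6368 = 12233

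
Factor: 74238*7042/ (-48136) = -1*2^ (-1)*3^1*7^1*11^ (-1)*503^1*547^ (-1)*12373^1 = -130695999/12034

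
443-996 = -553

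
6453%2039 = 336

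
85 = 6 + 79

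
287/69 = 4+11/69≈4.16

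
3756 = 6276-2520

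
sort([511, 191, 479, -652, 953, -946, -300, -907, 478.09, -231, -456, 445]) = [-946, -907, -652, -456, -300, -231, 191, 445, 478.09, 479, 511, 953]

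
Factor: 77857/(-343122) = -1*2^(-1)*3^(-1)*83^(-1)*113^1 = -113/498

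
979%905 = 74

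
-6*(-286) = 1716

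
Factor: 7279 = 29^1 * 251^1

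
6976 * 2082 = 14524032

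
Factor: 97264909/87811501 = 7^1*367^1*37861^1*87811501^(-1)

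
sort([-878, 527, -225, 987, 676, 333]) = [-878, -225, 333, 527, 676, 987]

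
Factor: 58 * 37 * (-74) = -1 * 2^2 * 29^1 * 37^2 = -158804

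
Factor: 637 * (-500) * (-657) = 2^2 * 3^2 * 5^3 * 7^2 * 13^1 * 73^1 = 209254500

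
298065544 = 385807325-87741781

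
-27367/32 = -855 - 7/32 ≈ -855.22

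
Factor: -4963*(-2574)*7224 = 2^4*3^3*7^2*11^1*13^1*43^1*709^1 = 92284880688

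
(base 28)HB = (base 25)JC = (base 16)1E7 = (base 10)487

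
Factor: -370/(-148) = 2^(-1)*5^1 = 5/2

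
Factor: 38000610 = 2^1 * 3^3 * 5^1 * 17^2 * 487^1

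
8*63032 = 504256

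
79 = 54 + 25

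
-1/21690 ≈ -0.0000461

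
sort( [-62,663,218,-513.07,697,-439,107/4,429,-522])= [-522,-513.07,-439,-62,107/4,218,429,663,697]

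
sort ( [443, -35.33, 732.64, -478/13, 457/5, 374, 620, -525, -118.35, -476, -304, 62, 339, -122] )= [-525, -476, -304, -122, -118.35, -478/13, -35.33, 62, 457/5, 339, 374, 443, 620, 732.64] 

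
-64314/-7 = 9187 + 5/7 ≈ 9187.71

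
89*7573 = 673997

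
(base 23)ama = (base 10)5806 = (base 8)13256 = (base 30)6dg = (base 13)2848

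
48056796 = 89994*534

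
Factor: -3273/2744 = -1*2^(-3)*3^1*7^(-3)*1091^1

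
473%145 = 38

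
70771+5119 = 75890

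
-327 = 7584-7911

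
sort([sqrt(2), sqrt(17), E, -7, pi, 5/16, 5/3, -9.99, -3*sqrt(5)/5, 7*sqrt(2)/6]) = [-9.99, -7, -3*sqrt(5)/5, 5/16, sqrt(2), 7*sqrt(2)/6, 5/3, E, pi, sqrt(17)]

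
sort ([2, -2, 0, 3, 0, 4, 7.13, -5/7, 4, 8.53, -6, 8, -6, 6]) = [-6, -6, -2, -5/7, 0, 0, 2, 3, 4, 4, 6, 7.13, 8, 8.53]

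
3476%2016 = 1460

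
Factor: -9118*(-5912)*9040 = 2^8*5^1*47^1*97^1*113^1*739^1 = 487306768640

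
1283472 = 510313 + 773159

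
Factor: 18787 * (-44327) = -1 * 19^1 * 2333^1 * 18787^1 = -832771349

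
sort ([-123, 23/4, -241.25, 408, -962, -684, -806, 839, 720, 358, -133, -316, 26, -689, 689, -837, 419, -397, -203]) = [-962, -837, -806, -689, -684, -397, -316, -241.25, -203, -133, -123, 23/4, 26, 358, 408, 419, 689, 720, 839]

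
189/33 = 5 + 8/11 ≈ 5.73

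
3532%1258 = 1016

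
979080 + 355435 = 1334515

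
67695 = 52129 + 15566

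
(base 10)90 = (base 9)110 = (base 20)4a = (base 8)132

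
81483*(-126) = -10266858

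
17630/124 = 142 + 11/62 ≈ 142.18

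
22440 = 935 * 24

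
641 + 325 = 966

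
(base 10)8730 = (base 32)8gq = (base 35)74f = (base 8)21032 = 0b10001000011010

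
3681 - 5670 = -1989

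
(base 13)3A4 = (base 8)1201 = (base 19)1EE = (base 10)641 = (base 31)KL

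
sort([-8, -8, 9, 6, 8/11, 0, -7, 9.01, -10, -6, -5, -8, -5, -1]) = [-10, -8, -8, -8, -7, -6, -5, -5, -1, 0, 8/11, 6, 9, 9.01]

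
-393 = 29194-29587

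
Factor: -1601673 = -1*3^1*59^1*9049^1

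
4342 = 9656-5314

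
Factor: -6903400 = -1 * 2^3 * 5^2 * 7^1 * 4931^1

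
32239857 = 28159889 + 4079968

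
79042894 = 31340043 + 47702851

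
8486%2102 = 78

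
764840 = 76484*10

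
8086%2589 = 319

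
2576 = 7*368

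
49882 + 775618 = 825500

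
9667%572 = 515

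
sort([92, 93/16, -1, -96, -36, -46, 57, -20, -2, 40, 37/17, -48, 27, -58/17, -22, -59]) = [-96, -59, -48, -46, -36, -22, -20, -58/17, -2, -1, 37/17, 93/16, 27, 40, 57, 92]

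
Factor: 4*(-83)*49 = -1*2^2*7^2*83^1 = -16268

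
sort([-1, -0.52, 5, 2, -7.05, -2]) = [-7.05, -2, -1, -0.52, 2, 5]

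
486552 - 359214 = 127338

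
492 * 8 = 3936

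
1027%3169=1027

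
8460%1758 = 1428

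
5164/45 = 114 + 34/45 ≈ 114.76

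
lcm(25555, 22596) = 2146620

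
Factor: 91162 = 2^1 * 19^1 * 2399^1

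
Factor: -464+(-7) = -1 * 3^1 * 157^1 = -471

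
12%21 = 12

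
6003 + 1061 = 7064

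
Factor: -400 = -1 * 2^4 * 5^2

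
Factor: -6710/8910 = -1*3^(-4)*61^1 = -61/81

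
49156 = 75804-26648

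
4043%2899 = 1144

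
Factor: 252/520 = 2^(-1)*3^2*5^(-1)*7^1*13^(-1) = 63/130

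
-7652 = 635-8287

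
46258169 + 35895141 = 82153310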